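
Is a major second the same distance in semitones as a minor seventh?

No

A major second spans 2 semitones; a minor seventh spans 10 semitones. They differ by 8.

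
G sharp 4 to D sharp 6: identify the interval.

perfect 12th

G to D spans five letter names (G-A-B-C-D), plus an octave: a twelfth.
The perfect twelfth spans 19 semitones, and G#4 to D#6 is exactly 19 semitones — so this is a perfect twelfth.
(Equivalently, a compound perfect fifth: a perfect fifth plus an octave.)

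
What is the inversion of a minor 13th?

major 3rd

First reduce the compound minor thirteenth to its simple form, a minor sixth.
The rule of nine gives the new number: 9 − 6 = 3, so a sixth becomes a third.
The quality also flips — minor becomes major — giving a major third.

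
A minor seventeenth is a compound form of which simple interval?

m3

Each octave removed subtracts seven from the number: 17 − 14 = 3.
Quality carries through unchanged, so the simple form is a minor third.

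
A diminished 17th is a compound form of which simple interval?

diminished 3rd

Take out 2 octaves (14 from the number): 17 − 14 = 3.
Quality carries through unchanged, so the simple form is a diminished third.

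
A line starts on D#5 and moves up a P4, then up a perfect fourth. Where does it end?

D#5 up a perfect fourth → G#5 (5 semitones).
G#5 up a perfect fourth → C#6 (5 semitones).

C#6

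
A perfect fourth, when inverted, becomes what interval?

Inverted interval numbers add to nine, so a fourth pairs with a fifth (4 + 5 = 9).
The quality also flips — perfect stays perfect — giving a perfect fifth.

perfect 5th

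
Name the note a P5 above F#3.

C#4

Counting five letter names up from F lands on C.
Moving 7 semitones up from F#3 (the size of a perfect fifth) reaches C#4.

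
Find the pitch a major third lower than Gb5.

The third takes the letter from G down to E.
A major third is 4 semitones; 4 semitones down from Gb5 gives Ebb5.

Ebb5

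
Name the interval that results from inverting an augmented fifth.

d4

Interval numbers invert to sum to nine: 5 + 4 = 9, so a fifth inverts to a fourth.
The quality also flips — augmented becomes diminished — giving a diminished fourth.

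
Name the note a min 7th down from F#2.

G#1

The seventh takes the letter from F down to G.
Moving 10 semitones down from F#2 (the size of a minor seventh) reaches G#1.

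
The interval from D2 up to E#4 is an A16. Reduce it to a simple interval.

A2

Subtracting seven from the interval number removes an octave: 16 − 14 = 2.
Quality carries through unchanged, so the simple form is an augmented second.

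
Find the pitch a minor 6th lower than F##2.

A##1

The sixth takes the letter from F down to A.
A minor sixth is 8 semitones; 8 semitones down from F##2 gives A##1.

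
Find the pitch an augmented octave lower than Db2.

The letter stays D (same as the start), shifted an octave down.
An augmented octave is 13 semitones; 13 semitones down from Db2 gives Dbb1.

Dbb1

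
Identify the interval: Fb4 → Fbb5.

diminished octave

F to F is the same letter name, plus an octave, so the interval is some kind of octave.
Fb4 to Fbb5 spans 11 semitones — one semitone narrower than the perfect octave (12) — giving a diminished octave.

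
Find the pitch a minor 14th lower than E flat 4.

Counting seven letter names plus an octave down from E lands on F.
A minor fourteenth is 22 semitones; 22 semitones down from Eb4 gives F2.

F 2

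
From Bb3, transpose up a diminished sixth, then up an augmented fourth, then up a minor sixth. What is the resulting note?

Abb5

Bb3 up a diminished sixth → Gbb4 (7 semitones).
Gbb4 up an augmented fourth → Cb5 (6 semitones).
Up a minor sixth from Cb5: Abb5 (8 semitones up).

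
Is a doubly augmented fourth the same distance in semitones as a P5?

Yes

A doubly augmented fourth = 7 semitones = a perfect fifth; enharmonically equal.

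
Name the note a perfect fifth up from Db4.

Ab4

Five letter names up from D: A.
Moving 7 semitones up from Db4 (the size of a perfect fifth) reaches Ab4.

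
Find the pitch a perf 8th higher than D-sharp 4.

An octave keeps the letter name D, an octave up from D.
A perfect octave spans 12 semitones, so from D#4 the target pitch is D#5.

D-sharp 5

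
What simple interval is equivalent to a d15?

Each octave removed subtracts seven from the number: 15 − 7 = 8.
That makes a diminished fifteenth a compound diminished octave — an octave plus a diminished octave.

d8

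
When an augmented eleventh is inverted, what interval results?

First reduce the compound augmented eleventh to its simple form, an augmented fourth.
Interval numbers invert to sum to nine: 4 + 5 = 9, so a fourth inverts to a fifth.
The quality also flips — augmented becomes diminished — giving a diminished fifth.

diminished fifth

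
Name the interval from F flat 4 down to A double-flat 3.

Descending from Fb4 to Abb3 is the same interval as ascending Abb3 to Fb4.
A to F spans six letter names (A-B-C-D-E-F) — that makes it a sixth of some quality.
The major sixth spans 9 semitones, and Abb3 to Fb4 is exactly 9 semitones — so this is a major sixth.

M6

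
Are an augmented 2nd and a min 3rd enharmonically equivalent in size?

Both span 3 semitones: an augmented second and a minor third are the same chromatic distance.

Yes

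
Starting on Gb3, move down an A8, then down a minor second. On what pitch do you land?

Fb2

Gb3 down an augmented octave → Gbb2 (13 semitones).
Down a minor second from Gbb2: Fb2 (1 semitone down).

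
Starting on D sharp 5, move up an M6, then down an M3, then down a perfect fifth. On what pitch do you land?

A major sixth up from D#5 is B#5.
A major third down from B#5 is G#5.
A perfect fifth down from G#5 is C#5.

C sharp 5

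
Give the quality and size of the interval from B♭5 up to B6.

A8

B to B is the same letter name, plus an octave: an octave.
The perfect octave is 12 semitones; here we have 13, one semitone wider: augmented.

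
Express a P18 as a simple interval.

perfect 4th

Take out 2 octaves (14 from the number): 18 − 14 = 4.
That makes a perfect eighteenth a compound perfect fourth — 2 octaves plus a perfect fourth.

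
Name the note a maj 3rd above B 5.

D-sharp 6

Counting three letter names up from B lands on D.
Moving 4 semitones up from B5 (the size of a major third) reaches D#6.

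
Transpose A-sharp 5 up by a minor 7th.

G-sharp 6

Counting seven letter names up from A lands on G.
Moving 10 semitones up from A#5 (the size of a minor seventh) reaches G#6.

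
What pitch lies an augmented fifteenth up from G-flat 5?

For a fifteenth the letter name doesn't change: still G, two octaves up.
An augmented fifteenth is 25 semitones; 25 semitones up from Gb5 gives G7.

G 7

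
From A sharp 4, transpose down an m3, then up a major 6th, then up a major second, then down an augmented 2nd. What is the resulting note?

D sharp 5

Down a minor third from A#4: F##4 (3 semitones down).
F##4 up a major sixth → D##5 (9 semitones).
A major second up from D##5 is E##5.
E##5 down an augmented second → D#5 (3 semitones).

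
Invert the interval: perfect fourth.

Interval numbers invert to sum to nine: 4 + 5 = 9, so a fourth inverts to a fifth.
Quality inverts too: perfect stays perfect. That makes the inversion a perfect fifth.

P5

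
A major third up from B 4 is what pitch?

Three letter names up from B: D.
A major third is 4 semitones; 4 semitones up from B4 gives D#5.

D-sharp 5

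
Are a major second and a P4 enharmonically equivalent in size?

2 semitones (major second) vs 5 semitones (perfect fourth): not equal.

No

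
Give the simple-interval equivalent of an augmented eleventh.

Subtracting seven from the interval number removes an octave: 11 − 7 = 4.
Quality carries through unchanged, so the simple form is an augmented fourth.

A4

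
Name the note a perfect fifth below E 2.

A 1

Five letter names down from E: A.
A perfect fifth spans 7 semitones, so from E2 the target pitch is A1.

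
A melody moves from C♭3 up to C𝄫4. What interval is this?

C to C is the same letter name, plus an octave — that makes it an octave of some quality.
A perfect octave would be 12 semitones; Cb3 to Cbb4 is 11, one semitone narrower, so the interval is diminished.

d8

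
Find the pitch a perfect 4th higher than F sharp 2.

Counting four letter names up from F lands on B.
Moving 5 semitones up from F#2 (the size of a perfect fourth) reaches B2.

B 2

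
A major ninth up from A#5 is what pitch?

The ninth's letter: A up two letter names plus an octave → B.
A major ninth spans 14 semitones, so from A#5 the target pitch is B#6.

B#6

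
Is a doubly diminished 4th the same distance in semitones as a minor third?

Yes

A doubly diminished fourth = 3 semitones = a minor third; enharmonically equal.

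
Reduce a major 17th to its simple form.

major 3rd

Take out 2 octaves (14 from the number): 17 − 14 = 3.
That makes a major seventeenth a compound major third — 2 octaves plus a major third.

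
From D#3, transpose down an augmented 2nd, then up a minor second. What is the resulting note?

An augmented second down from D#3 is C3.
A minor second up from C3 is Db3.

Db3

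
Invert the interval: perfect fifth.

P4

Inverted interval numbers add to nine, so a fifth pairs with a fourth (5 + 4 = 9).
And perfect stays perfect under inversion, so we get a perfect fourth.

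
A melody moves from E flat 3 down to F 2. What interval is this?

Descending from Eb3 to F2 is the same interval as ascending F2 to Eb3.
F to E spans seven letter names (F-G-A-B-C-D-E): a seventh.
F2 to Eb3 is 10 semitones, a half step short of the major seventh (11), so this is minor.

minor 7th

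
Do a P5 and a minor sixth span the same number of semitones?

A perfect fifth spans 7 semitones; a minor sixth spans 8 semitones. They differ by 1.

No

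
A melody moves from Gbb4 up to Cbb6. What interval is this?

perfect eleventh

G to C spans four letter names (G-A-B-C), plus an octave, so the interval is some kind of eleventh.
The perfect eleventh spans 17 semitones, and Gbb4 to Cbb6 is exactly 17 semitones — so this is a perfect eleventh.
(Equivalently, a compound perfect fourth: a perfect fourth plus an octave.)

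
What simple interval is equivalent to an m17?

Take out 2 octaves (14 from the number): 17 − 14 = 3.
Quality carries through unchanged, so the simple form is a minor third.

minor third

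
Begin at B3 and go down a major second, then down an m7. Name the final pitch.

B2

B3 down a major second → A3 (2 semitones).
Down a minor seventh from A3: B2 (10 semitones down).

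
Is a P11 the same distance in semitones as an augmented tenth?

Yes

Both span 17 semitones: a perfect eleventh and an augmented tenth are the same chromatic distance.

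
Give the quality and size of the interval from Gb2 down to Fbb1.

Descending from Gb2 to Fbb1 is the same interval as ascending Fbb1 to Gb2.
F to G spans two letter names (F-G), plus an octave — that makes it a ninth of some quality.
Fbb1 to Gb2 spans 15 semitones — one semitone wider than the major ninth (14) — giving an augmented ninth.
(Equivalently, a compound augmented second: an augmented second plus an octave.)

augmented 9th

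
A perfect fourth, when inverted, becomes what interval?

Interval numbers invert to sum to nine: 4 + 5 = 9, so a fourth inverts to a fifth.
Quality inverts too: perfect stays perfect. That makes the inversion a perfect fifth.

P5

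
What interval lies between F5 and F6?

F to F is the same letter name, plus an octave, so the interval is some kind of octave.
F5 to F6 is 12 semitones, matching the perfect octave exactly, so the quality is perfect.

P8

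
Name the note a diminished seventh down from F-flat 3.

G 2

Counting seven letter names down from F lands on G.
A diminished seventh is 9 semitones; 9 semitones down from Fb3 gives G2.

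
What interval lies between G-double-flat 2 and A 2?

G to A spans two letter names (G-A), so the interval is some kind of second.
The major second is 2 semitones; here we have 4, two semitones wider: doubly augmented.

doubly augmented second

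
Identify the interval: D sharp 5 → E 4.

Descending from D#5 to E4 is the same interval as ascending E4 to D#5.
E to D spans seven letter names (E-F-G-A-B-C-D): a seventh.
Counting semitones, E4→D#5 is 11, which is the major seventh.

M7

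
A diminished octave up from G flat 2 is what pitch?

G double-flat 3

An octave keeps the letter name G, an octave up from G.
A diminished octave is 11 semitones; 11 semitones up from Gb2 gives Gbb3.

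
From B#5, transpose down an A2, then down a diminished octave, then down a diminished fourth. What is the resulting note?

E##4

An augmented second down from B#5 is A5.
Down a diminished octave from A5: A#4 (11 semitones down).
A#4 down a diminished fourth → E##4 (4 semitones).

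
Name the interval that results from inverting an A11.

d5

First reduce the compound augmented eleventh to its simple form, an augmented fourth.
The rule of nine gives the new number: 9 − 4 = 5, so a fourth becomes a fifth.
The quality also flips — augmented becomes diminished — giving a diminished fifth.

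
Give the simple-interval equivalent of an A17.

Take out 2 octaves (14 from the number): 17 − 14 = 3.
That makes an augmented seventeenth a compound augmented third — 2 octaves plus an augmented third.

augmented 3rd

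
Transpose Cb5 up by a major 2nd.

Db5

The second takes the letter from C up to D.
Moving 2 semitones up from Cb5 (the size of a major second) reaches Db5.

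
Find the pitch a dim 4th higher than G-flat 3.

C-double-flat 4

The fourth takes the letter from G up to C.
A diminished fourth spans 4 semitones, so from Gb3 the target pitch is Cbb4.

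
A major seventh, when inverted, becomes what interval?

minor second

The rule of nine gives the new number: 9 − 7 = 2, so a seventh becomes a second.
And major becomes minor under inversion, so we get a minor second.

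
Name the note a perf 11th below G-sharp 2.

D-sharp 1

Four letters down from G (plus an octave) reaches D.
A perfect eleventh spans 17 semitones, so from G#2 the target pitch is D#1.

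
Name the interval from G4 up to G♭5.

d8

G to G is the same letter name, plus an octave: an octave.
G4 to Gb5 spans 11 semitones — one semitone narrower than the perfect octave (12) — giving a diminished octave.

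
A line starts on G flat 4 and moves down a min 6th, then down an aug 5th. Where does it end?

E double-flat 3

A minor sixth down from Gb4 is Bb3.
Bb3 down an augmented fifth → Ebb3 (8 semitones).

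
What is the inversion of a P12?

First reduce the compound perfect twelfth to its simple form, a perfect fifth.
The rule of nine gives the new number: 9 − 5 = 4, so a fifth becomes a fourth.
The quality also flips — perfect stays perfect — giving a perfect fourth.

P4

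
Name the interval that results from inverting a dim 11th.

augmented fifth

First reduce the compound diminished eleventh to its simple form, a diminished fourth.
The rule of nine gives the new number: 9 − 4 = 5, so a fourth becomes a fifth.
And diminished becomes augmented under inversion, so we get an augmented fifth.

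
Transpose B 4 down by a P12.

Counting five letter names plus an octave down from B lands on E.
Moving 19 semitones down from B4 (the size of a perfect twelfth) reaches E3.

E 3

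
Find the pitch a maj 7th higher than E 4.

D sharp 5

The seventh takes the letter from E up to D.
A major seventh spans 11 semitones, so from E4 the target pitch is D#5.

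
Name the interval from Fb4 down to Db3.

Descending from Fb4 to Db3 is the same interval as ascending Db3 to Fb4.
D to F spans three letter names (D-E-F), plus an octave, so the interval is some kind of tenth.
At 15 semitones, Db3→Fb4 falls one short of a major tenth: minor.
(Equivalently, a compound minor third: a minor third plus an octave.)

minor tenth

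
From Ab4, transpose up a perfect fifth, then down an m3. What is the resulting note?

C5

A perfect fifth up from Ab4 is Eb5.
Down a minor third from Eb5: C5 (3 semitones down).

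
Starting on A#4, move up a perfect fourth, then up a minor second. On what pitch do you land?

A#4 up a perfect fourth → D#5 (5 semitones).
D#5 up a minor second → E5 (1 semitone).

E5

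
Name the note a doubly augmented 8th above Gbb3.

An octave keeps the letter name G, an octave up from G.
A doubly augmented octave spans 14 semitones, so from Gbb3 the target pitch is G4.

G4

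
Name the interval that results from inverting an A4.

diminished fifth

Inverted interval numbers add to nine, so a fourth pairs with a fifth (4 + 5 = 9).
The quality also flips — augmented becomes diminished — giving a diminished fifth.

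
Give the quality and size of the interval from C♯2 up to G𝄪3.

augmented twelfth

C to G spans five letter names (C-D-E-F-G), plus an octave, so the interval is some kind of twelfth.
C#2 to G##3 spans 20 semitones — one semitone wider than the perfect twelfth (19) — giving an augmented twelfth.
(Equivalently, a compound augmented fifth: an augmented fifth plus an octave.)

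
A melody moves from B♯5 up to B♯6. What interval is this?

B to B is the same letter name, plus an octave: an octave.
Counting semitones, B#5→B#6 is 12, which is the perfect octave.

perfect 8th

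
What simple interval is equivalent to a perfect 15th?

P8

Each octave removed subtracts seven from the number: 15 − 7 = 8.
That makes a perfect fifteenth a compound perfect octave — an octave plus a perfect octave.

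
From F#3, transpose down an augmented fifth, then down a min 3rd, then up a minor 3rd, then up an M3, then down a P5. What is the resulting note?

G2

An augmented fifth down from F#3 is Bb2.
A minor third down from Bb2 is G2.
G2 up a minor third → Bb2 (3 semitones).
Up a major third from Bb2: D3 (4 semitones up).
D3 down a perfect fifth → G2 (7 semitones).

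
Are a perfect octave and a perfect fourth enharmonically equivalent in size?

A perfect octave spans 12 semitones; a perfect fourth spans 5 semitones. They differ by 7.

No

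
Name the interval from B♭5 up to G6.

B to G spans six letter names (B-C-D-E-F-G), so the interval is some kind of sixth.
Bb5 to G6 is 9 semitones, matching the major sixth exactly, so the quality is major.

M6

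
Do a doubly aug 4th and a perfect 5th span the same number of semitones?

Both span 7 semitones: a doubly augmented fourth and a perfect fifth are the same chromatic distance.

Yes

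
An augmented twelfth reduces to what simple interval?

A5

Each octave removed subtracts seven from the number: 12 − 7 = 5.
So an augmented twelfth is an octave plus an augmented fifth. The quality is unchanged.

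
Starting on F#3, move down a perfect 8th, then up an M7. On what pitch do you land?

F#3 down a perfect octave → F#2 (12 semitones).
A major seventh up from F#2 is E#3.

E#3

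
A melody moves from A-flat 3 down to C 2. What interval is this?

minor thirteenth

Descending from Ab3 to C2 is the same interval as ascending C2 to Ab3.
C to A spans six letter names (C-D-E-F-G-A), plus an octave, so the interval is some kind of thirteenth.
C2 to Ab3 is 20 semitones, a half step short of the major thirteenth (21), so this is minor.
(Equivalently, a compound minor sixth: a minor sixth plus an octave.)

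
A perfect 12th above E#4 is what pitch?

Five letters up from E (plus an octave) reaches B.
Moving 19 semitones up from E#4 (the size of a perfect twelfth) reaches B#5.

B#5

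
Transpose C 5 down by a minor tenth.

Counting three letter names plus an octave down from C lands on A.
A minor tenth spans 15 semitones, so from C5 the target pitch is A3.

A 3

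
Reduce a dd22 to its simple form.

Subtracting seven from the interval number removes an octave: 22 − 14 = 8.
Quality carries through unchanged, so the simple form is a doubly diminished octave.

doubly diminished octave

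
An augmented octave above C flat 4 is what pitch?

C 5

An octave keeps the letter name C, an octave up from C.
An augmented octave is 13 semitones; 13 semitones up from Cb4 gives C5.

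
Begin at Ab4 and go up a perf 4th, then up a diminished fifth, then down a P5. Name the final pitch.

Dbb5

Ab4 up a perfect fourth → Db5 (5 semitones).
Up a diminished fifth from Db5: Abb5 (6 semitones up).
Abb5 down a perfect fifth → Dbb5 (7 semitones).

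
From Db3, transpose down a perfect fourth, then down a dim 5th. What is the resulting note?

Down a perfect fourth from Db3: Ab2 (5 semitones down).
Ab2 down a diminished fifth → D2 (6 semitones).

D2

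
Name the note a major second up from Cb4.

Db4

Counting two letter names up from C lands on D.
Moving 2 semitones up from Cb4 (the size of a major second) reaches Db4.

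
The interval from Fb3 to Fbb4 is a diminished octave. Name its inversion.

Inverted interval numbers add to nine, so an octave pairs with a unison (8 + 1 = 9).
And diminished becomes augmented under inversion, so we get an augmented unison.

A1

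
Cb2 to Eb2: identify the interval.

major 3rd

C to E spans three letter names (C-D-E) — that makes it a third of some quality.
Cb2 to Eb2 is 4 semitones, matching the major third exactly, so the quality is major.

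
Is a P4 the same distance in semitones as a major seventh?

A perfect fourth spans 5 semitones; a major seventh spans 11 semitones. They differ by 6.

No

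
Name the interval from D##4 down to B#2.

Descending from D##4 to B#2 is the same interval as ascending B#2 to D##4.
B to D spans three letter names (B-C-D), plus an octave: a tenth.
Counting semitones, B#2→D##4 is 16, which is the major tenth.
(Equivalently, a compound major third: a major third plus an octave.)

M10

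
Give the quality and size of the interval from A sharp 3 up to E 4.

diminished fifth

A to E spans five letter names (A-B-C-D-E) — that makes it a fifth of some quality.
The perfect fifth is 7 semitones; here we have 6, one semitone narrower: diminished.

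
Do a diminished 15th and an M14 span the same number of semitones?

A diminished fifteenth spans 23 semitones, and a major fourteenth also spans 23 semitones — they're enharmonic.

Yes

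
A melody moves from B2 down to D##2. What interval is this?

Descending from B2 to D##2 is the same interval as ascending D##2 to B2.
D to B spans six letter names (D-E-F-G-A-B): a sixth.
The major sixth is 9 semitones; here we have 7, two semitones narrower: diminished.

diminished sixth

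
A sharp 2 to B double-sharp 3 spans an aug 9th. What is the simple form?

Take out an octave (7 from the number): 9 − 7 = 2.
So an augmented ninth is an octave plus an augmented second. The quality is unchanged.

A2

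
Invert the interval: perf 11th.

First reduce the compound perfect eleventh to its simple form, a perfect fourth.
Inverted interval numbers add to nine, so a fourth pairs with a fifth (4 + 5 = 9).
And perfect stays perfect under inversion, so we get a perfect fifth.

P5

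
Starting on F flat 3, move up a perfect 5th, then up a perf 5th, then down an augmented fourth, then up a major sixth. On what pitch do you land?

B double-flat 4

A perfect fifth up from Fb3 is Cb4.
A perfect fifth up from Cb4 is Gb4.
An augmented fourth down from Gb4 is Dbb4.
Dbb4 up a major sixth → Bbb4 (9 semitones).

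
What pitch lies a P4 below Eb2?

Four letter names down from E: B.
A perfect fourth is 5 semitones; 5 semitones down from Eb2 gives Bb1.

Bb1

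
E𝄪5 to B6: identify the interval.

doubly diminished 12th

E to B spans five letter names (E-F-G-A-B), plus an octave, so the interval is some kind of twelfth.
The perfect twelfth is 19 semitones; here we have 17, two semitones narrower: doubly diminished.
(Equivalently, a compound doubly diminished fifth: a doubly diminished fifth plus an octave.)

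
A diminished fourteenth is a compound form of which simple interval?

Subtracting seven from the interval number removes an octave: 14 − 7 = 7.
So a diminished fourteenth is an octave plus a diminished seventh. The quality is unchanged.

d7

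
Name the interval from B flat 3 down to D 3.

Descending from Bb3 to D3 is the same interval as ascending D3 to Bb3.
D to B spans six letter names (D-E-F-G-A-B) — that makes it a sixth of some quality.
D3 to Bb3 is 8 semitones, a half step short of the major sixth (9), so this is minor.

minor sixth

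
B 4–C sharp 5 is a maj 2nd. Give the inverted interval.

Interval numbers invert to sum to nine: 2 + 7 = 9, so a second inverts to a seventh.
And major becomes minor under inversion, so we get a minor seventh.

minor seventh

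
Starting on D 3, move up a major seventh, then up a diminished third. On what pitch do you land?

E flat 4

A major seventh up from D3 is C#4.
Up a diminished third from C#4: Eb4 (2 semitones up).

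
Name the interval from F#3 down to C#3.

perfect fourth

Descending from F#3 to C#3 is the same interval as ascending C#3 to F#3.
C to F spans four letter names (C-D-E-F): a fourth.
The perfect fourth spans 5 semitones, and C#3 to F#3 is exactly 5 semitones — so this is a perfect fourth.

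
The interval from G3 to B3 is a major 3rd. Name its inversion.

Inverted interval numbers add to nine, so a third pairs with a sixth (3 + 6 = 9).
And major becomes minor under inversion, so we get a minor sixth.

m6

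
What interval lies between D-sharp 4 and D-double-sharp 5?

D to D is the same letter name, plus an octave, so the interval is some kind of octave.
The perfect octave is 12 semitones; here we have 13, one semitone wider: augmented.

augmented 8th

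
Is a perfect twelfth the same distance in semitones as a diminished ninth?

19 semitones (perfect twelfth) vs 12 semitones (diminished ninth): not equal.

No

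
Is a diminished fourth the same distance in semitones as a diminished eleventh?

A diminished fourth spans 4 semitones; a diminished eleventh spans 16 semitones. They differ by 12.

No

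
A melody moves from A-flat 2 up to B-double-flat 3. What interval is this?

minor ninth

A to B spans two letter names (A-B), plus an octave — that makes it a ninth of some quality.
At 13 semitones, Ab2→Bbb3 falls one short of a major ninth: minor.
(Equivalently, a compound minor second: a minor second plus an octave.)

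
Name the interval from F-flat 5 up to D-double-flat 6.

m6

F to D spans six letter names (F-G-A-B-C-D) — that makes it a sixth of some quality.
At 8 semitones, Fb5→Dbb6 falls one short of a major sixth: minor.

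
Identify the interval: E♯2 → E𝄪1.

Descending from E#2 to E##1 is the same interval as ascending E##1 to E#2.
E to E is the same letter name, plus an octave, so the interval is some kind of octave.
A perfect octave would be 12 semitones; E##1 to E#2 is 11, one semitone narrower, so the interval is diminished.

diminished octave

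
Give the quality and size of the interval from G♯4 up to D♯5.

G to D spans five letter names (G-A-B-C-D): a fifth.
The perfect fifth spans 7 semitones, and G#4 to D#5 is exactly 7 semitones — so this is a perfect fifth.

perfect 5th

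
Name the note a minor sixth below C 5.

Six letter names down from C: E.
Moving 8 semitones down from C5 (the size of a minor sixth) reaches E4.

E 4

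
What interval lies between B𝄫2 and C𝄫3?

B to C spans two letter names (B-C), so the interval is some kind of second.
At 1 semitone, Bbb2→Cbb3 falls one short of a major second: minor.

m2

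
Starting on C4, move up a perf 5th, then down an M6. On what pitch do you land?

C4 up a perfect fifth → G4 (7 semitones).
Down a major sixth from G4: Bb3 (9 semitones down).

Bb3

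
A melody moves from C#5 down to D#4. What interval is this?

m7

Descending from C#5 to D#4 is the same interval as ascending D#4 to C#5.
D to C spans seven letter names (D-E-F-G-A-B-C): a seventh.
A major seventh would be 11 semitones, but D#4 to C#5 is 10 — one semitone narrower, making it a minor seventh.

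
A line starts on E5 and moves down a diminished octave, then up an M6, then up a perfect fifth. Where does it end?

G##5

E5 down a diminished octave → E#4 (11 semitones).
E#4 up a major sixth → C##5 (9 semitones).
A perfect fifth up from C##5 is G##5.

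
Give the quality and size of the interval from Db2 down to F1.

Descending from Db2 to F1 is the same interval as ascending F1 to Db2.
F to D spans six letter names (F-G-A-B-C-D), so the interval is some kind of sixth.
At 8 semitones, F1→Db2 falls one short of a major sixth: minor.

minor sixth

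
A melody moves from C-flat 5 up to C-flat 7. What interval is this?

C to C is the same letter name, plus 2 octaves, so the interval is some kind of fifteenth.
Counting semitones, Cb5→Cb7 is 24, which is the perfect fifteenth.
(Equivalently, a compound perfect octave: a perfect octave plus an octave.)

perfect fifteenth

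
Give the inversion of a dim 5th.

Interval numbers invert to sum to nine: 5 + 4 = 9, so a fifth inverts to a fourth.
The quality also flips — diminished becomes augmented — giving an augmented fourth.

augmented 4th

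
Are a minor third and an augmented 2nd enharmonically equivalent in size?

A minor third spans 3 semitones, and an augmented second also spans 3 semitones — they're enharmonic.

Yes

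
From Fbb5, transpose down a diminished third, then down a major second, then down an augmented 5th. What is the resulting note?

Fbb5 down a diminished third → Db5 (2 semitones).
A major second down from Db5 is Cb5.
Down an augmented fifth from Cb5: Fbb4 (8 semitones down).

Fbb4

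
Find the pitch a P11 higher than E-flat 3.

A-flat 4

Counting four letter names plus an octave up from E lands on A.
A perfect eleventh is 17 semitones; 17 semitones up from Eb3 gives Ab4.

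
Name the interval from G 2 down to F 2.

Descending from G2 to F2 is the same interval as ascending F2 to G2.
F to G spans two letter names (F-G), so the interval is some kind of second.
Counting semitones, F2→G2 is 2, which is the major second.

M2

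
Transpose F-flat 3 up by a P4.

The fourth takes the letter from F up to B.
A perfect fourth spans 5 semitones, so from Fb3 the target pitch is Bbb3.

B-double-flat 3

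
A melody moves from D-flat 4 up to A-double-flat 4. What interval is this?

D to A spans five letter names (D-E-F-G-A), so the interval is some kind of fifth.
A perfect fifth would be 7 semitones; Db4 to Abb4 is 6, one semitone narrower, so the interval is diminished.

diminished fifth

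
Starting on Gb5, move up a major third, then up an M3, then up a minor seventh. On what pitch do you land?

Up a major third from Gb5: Bb5 (4 semitones up).
Up a major third from Bb5: D6 (4 semitones up).
A minor seventh up from D6 is C7.

C7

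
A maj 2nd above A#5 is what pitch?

B#5

Counting two letter names up from A lands on B.
A major second is 2 semitones; 2 semitones up from A#5 gives B#5.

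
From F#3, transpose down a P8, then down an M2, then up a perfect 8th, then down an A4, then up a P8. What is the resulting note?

Bb3

A perfect octave down from F#3 is F#2.
A major second down from F#2 is E2.
E2 up a perfect octave → E3 (12 semitones).
Down an augmented fourth from E3: Bb2 (6 semitones down).
A perfect octave up from Bb2 is Bb3.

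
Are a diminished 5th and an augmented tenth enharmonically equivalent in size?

A diminished fifth spans 6 semitones; an augmented tenth spans 17 semitones. They differ by 11.

No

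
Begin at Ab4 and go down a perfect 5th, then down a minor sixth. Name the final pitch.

Down a perfect fifth from Ab4: Db4 (7 semitones down).
A minor sixth down from Db4 is F3.

F3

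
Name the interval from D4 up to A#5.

D to A spans five letter names (D-E-F-G-A), plus an octave — that makes it a twelfth of some quality.
The perfect twelfth is 19 semitones; here we have 20, one semitone wider: augmented.
(Equivalently, a compound augmented fifth: an augmented fifth plus an octave.)

A12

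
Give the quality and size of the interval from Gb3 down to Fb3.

Descending from Gb3 to Fb3 is the same interval as ascending Fb3 to Gb3.
F to G spans two letter names (F-G), so the interval is some kind of second.
Counting semitones, Fb3→Gb3 is 2, which is the major second.

major second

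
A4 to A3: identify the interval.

perfect octave

Descending from A4 to A3 is the same interval as ascending A3 to A4.
A to A is the same letter name, plus an octave — that makes it an octave of some quality.
Counting semitones, A3→A4 is 12, which is the perfect octave.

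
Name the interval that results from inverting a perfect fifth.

perfect 4th

Interval numbers invert to sum to nine: 5 + 4 = 9, so a fifth inverts to a fourth.
The quality also flips — perfect stays perfect — giving a perfect fourth.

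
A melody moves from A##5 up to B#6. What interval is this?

minor ninth

A to B spans two letter names (A-B), plus an octave, so the interval is some kind of ninth.
At 13 semitones, A##5→B#6 falls one short of a major ninth: minor.
(Equivalently, a compound minor second: a minor second plus an octave.)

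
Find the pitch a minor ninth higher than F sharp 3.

The ninth's letter: F up two letter names plus an octave → G.
Moving 13 semitones up from F#3 (the size of a minor ninth) reaches G4.

G 4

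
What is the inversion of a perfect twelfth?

First reduce the compound perfect twelfth to its simple form, a perfect fifth.
Interval numbers invert to sum to nine: 5 + 4 = 9, so a fifth inverts to a fourth.
The quality also flips — perfect stays perfect — giving a perfect fourth.

perfect 4th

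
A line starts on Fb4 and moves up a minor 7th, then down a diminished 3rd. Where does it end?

C5

Up a minor seventh from Fb4: Ebb5 (10 semitones up).
Down a diminished third from Ebb5: C5 (2 semitones down).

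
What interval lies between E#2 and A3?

diminished 11th

E to A spans four letter names (E-F-G-A), plus an octave, so the interval is some kind of eleventh.
The perfect eleventh is 17 semitones; here we have 16, one semitone narrower: diminished.
(Equivalently, a compound diminished fourth: a diminished fourth plus an octave.)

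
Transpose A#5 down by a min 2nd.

G##5

The second takes the letter from A down to G.
A minor second is 1 semitone; 1 semitone down from A#5 gives G##5.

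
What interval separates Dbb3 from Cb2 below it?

minor ninth

Descending from Dbb3 to Cb2 is the same interval as ascending Cb2 to Dbb3.
C to D spans two letter names (C-D), plus an octave — that makes it a ninth of some quality.
A major ninth would be 14 semitones, but Cb2 to Dbb3 is 13 — one semitone narrower, making it a minor ninth.
(Equivalently, a compound minor second: a minor second plus an octave.)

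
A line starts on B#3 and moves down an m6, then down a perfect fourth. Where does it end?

A##2

B#3 down a minor sixth → D##3 (8 semitones).
D##3 down a perfect fourth → A##2 (5 semitones).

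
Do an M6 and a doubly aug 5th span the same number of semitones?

Both span 9 semitones: a major sixth and a doubly augmented fifth are the same chromatic distance.

Yes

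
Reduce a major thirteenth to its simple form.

major sixth

Each octave removed subtracts seven from the number: 13 − 7 = 6.
So a major thirteenth is an octave plus a major sixth. The quality is unchanged.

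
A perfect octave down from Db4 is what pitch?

Db3

For an octave the letter name doesn't change: still D, an octave down.
A perfect octave spans 12 semitones, so from Db4 the target pitch is Db3.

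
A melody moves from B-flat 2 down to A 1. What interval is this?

Descending from Bb2 to A1 is the same interval as ascending A1 to Bb2.
A to B spans two letter names (A-B), plus an octave — that makes it a ninth of some quality.
A major ninth would be 14 semitones, but A1 to Bb2 is 13 — one semitone narrower, making it a minor ninth.
(Equivalently, a compound minor second: a minor second plus an octave.)

minor 9th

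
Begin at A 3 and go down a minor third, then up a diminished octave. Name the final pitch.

F 4

Down a minor third from A3: F#3 (3 semitones down).
A diminished octave up from F#3 is F4.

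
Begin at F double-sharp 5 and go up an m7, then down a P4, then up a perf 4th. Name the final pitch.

Up a minor seventh from F##5: E#6 (10 semitones up).
E#6 down a perfect fourth → B#5 (5 semitones).
B#5 up a perfect fourth → E#6 (5 semitones).

E sharp 6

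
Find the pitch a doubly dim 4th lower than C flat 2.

G sharp 1

Four letter names down from C: G.
A doubly diminished fourth is 3 semitones; 3 semitones down from Cb2 gives G#1.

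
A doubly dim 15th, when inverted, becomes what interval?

AA1

First reduce the compound doubly diminished fifteenth to its simple form, a doubly diminished octave.
Inverted interval numbers add to nine, so an octave pairs with a unison (8 + 1 = 9).
Quality inverts too: doubly diminished becomes doubly augmented. That makes the inversion a doubly augmented unison.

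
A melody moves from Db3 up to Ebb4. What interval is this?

D to E spans two letter names (D-E), plus an octave, so the interval is some kind of ninth.
A major ninth would be 14 semitones, but Db3 to Ebb4 is 13 — one semitone narrower, making it a minor ninth.
(Equivalently, a compound minor second: a minor second plus an octave.)

minor ninth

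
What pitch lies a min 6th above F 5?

D-flat 6

Six letter names up from F: D.
A minor sixth spans 8 semitones, so from F5 the target pitch is Db6.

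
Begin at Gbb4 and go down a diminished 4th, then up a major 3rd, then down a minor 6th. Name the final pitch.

A diminished fourth down from Gbb4 is Db4.
Db4 up a major third → F4 (4 semitones).
A minor sixth down from F4 is A3.

A3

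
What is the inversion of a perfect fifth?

Interval numbers invert to sum to nine: 5 + 4 = 9, so a fifth inverts to a fourth.
Quality inverts too: perfect stays perfect. That makes the inversion a perfect fourth.

perfect fourth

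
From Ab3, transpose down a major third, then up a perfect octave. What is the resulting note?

Fb4

Ab3 down a major third → Fb3 (4 semitones).
Up a perfect octave from Fb3: Fb4 (12 semitones up).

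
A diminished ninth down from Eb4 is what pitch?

D#3

Counting two letter names plus an octave down from E lands on D.
Moving 12 semitones down from Eb4 (the size of a diminished ninth) reaches D#3.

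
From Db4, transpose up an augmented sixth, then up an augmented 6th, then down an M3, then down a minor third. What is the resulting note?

C##5

Up an augmented sixth from Db4: B4 (10 semitones up).
Up an augmented sixth from B4: G##5 (10 semitones up).
Down a major third from G##5: E#5 (4 semitones down).
E#5 down a minor third → C##5 (3 semitones).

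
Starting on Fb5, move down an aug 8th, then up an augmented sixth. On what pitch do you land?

Down an augmented octave from Fb5: Fbb4 (13 semitones down).
Fbb4 up an augmented sixth → Db5 (10 semitones).

Db5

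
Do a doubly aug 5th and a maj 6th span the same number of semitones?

A doubly augmented fifth = 9 semitones = a major sixth; enharmonically equal.

Yes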